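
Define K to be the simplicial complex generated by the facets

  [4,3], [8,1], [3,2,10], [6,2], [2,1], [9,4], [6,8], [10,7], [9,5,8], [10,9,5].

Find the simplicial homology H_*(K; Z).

Order the vertices as 1 < 2 < 3 < 4 < 5 < 6 < 7 < 8 < 9 < 10. Listing each simplex with vertices in this order, K has dimension 2 with simplices:

  0-simplices (10): [1], [2], [3], [4], [5], [6], [7], [8], [9], [10]
  1-simplices (15): [1,2], [1,8], [2,3], [2,6], [2,10], [3,4], [3,10], [4,9], [5,8], [5,9], [5,10], [6,8], [7,10], [8,9], [9,10]
  2-simplices (3): [2,3,10], [5,8,9], [5,9,10]

giving chain groups C_0 ≅ Z^10, C_1 ≅ Z^15, C_2 ≅ Z^3.

∂_1: C_1 → C_0 sends each edge [p,q] (with p < q) to q − p.
As a 10×15 matrix over Z this has rank 9, with invariant factors (1,1,1,1,1,1,1,1,1).

Boundary ∂_2: C_2 → C_1 maps a triangle to the signed sum of its edges. For instance
  ∂[5,9,10] = [9,10] − [5,10] + [5,9],
  ∂[5,8,9] = [8,9] − [5,9] + [5,8].
The 15×3 boundary matrix has rank 3 and Smith normal form diag(1,1,1).

Now H_k = ker ∂_k / im ∂_{k+1}, so:

  H_0: rank C_0 − rank ∂_1 = 10 − 9 = 1, and the invariant factors of ∂_1 are all 1, so H_0 = Z.
  H_1: rank ker ∂_1 − rank ∂_2 = (15 − 9) − 3 = 3, and the invariant factors of ∂_2 are all 1, so H_1 = Z^3.
  H_2: rank ker ∂_2 − rank ∂_3 = (3 − 3) − 0 = 0, and there is no ∂_3, so H_2 = 0.

H_0 = Z,  H_1 = Z^3,  H_2 = 0.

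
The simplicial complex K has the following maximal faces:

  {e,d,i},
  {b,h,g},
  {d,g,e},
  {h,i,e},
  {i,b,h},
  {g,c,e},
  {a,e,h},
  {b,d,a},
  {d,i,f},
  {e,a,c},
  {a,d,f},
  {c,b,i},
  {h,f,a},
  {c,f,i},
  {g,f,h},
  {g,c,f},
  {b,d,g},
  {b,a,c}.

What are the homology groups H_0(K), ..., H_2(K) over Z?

Take the total order a < b < c < d < e < f < g < h < i on the vertex set. Then K (dimension 2) consists of the simplices:

  0-simplices (9): a, b, c, d, e, f, g, h, i
  1-simplices (27): ab, ac, ad, ae, af, ah, bc, bd, bg, bh, bi, ce, cf, cg, ci, de, df, dg, di, eg, eh, ei, fg, fh, fi, gh, hi
  2-simplices (18): abc, abd, ace, adf, aeh, afh, bci, bdg, bgh, bhi, ceg, cfg, cfi, deg, dei, dfi, ehi, fgh

Hence C_0 ≅ Z^9, C_1 ≅ Z^27, C_2 ≅ Z^18.

∂_1: C_1 → C_0 is given by ∂[p,q] = [q] − [p]. For instance
  ∂bi = i − b.
This gives a 9×27 integer matrix of rank 8; reducing to Smith normal form yields diagonal entries (1,1,1,1,1,1,1,1).

Boundary ∂_2: C_2 → C_1 maps a triangle to the signed sum of its edges. For instance
  ∂ceg = eg − cg + ce,
  ∂aeh = eh − ah + ae.
This gives a 27×18 integer matrix of rank 17; reducing to Smith normal form yields diagonal entries (1,1,1,1,1,1,1,1,1,1,1,1,1,1,1,1,1).

Reading off H_k = ker ∂_k / im ∂_{k+1}:

  H_0: rank C_0 − rank ∂_1 = 9 − 8 = 1, and the invariant factors of ∂_1 are all 1, so H_0 = Z.
  H_1: rank ker ∂_1 − rank ∂_2 = (27 − 8) − 17 = 2, and the invariant factors of ∂_2 are all 1, so H_1 = Z^2.
  H_2: rank ker ∂_2 − rank ∂_3 = (18 − 17) − 0 = 1, and there is no ∂_3, so H_2 = Z.

As a check, the Euler characteristic is 9 − 27 + 18 = 0, which agrees with 1 − 2 + 1 = 0.

H_0 ≅ Z,  H_1 ≅ Z^2,  H_2 ≅ Z.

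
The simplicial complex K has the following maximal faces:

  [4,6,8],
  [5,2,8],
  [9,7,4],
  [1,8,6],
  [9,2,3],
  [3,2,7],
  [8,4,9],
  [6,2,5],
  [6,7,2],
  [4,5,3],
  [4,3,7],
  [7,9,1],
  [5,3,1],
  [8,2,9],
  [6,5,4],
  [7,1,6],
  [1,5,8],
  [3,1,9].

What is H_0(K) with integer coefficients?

H_0 = Z.

Order the vertices as 1 < 2 < 3 < 4 < 5 < 6 < 7 < 8 < 9. Listing each simplex with vertices in this order, K has dimension 2 with simplices:

  0-simplices (9): [1], [2], [3], [4], [5], [6], [7], [8], [9]
  1-simplices (27): (27 of them)
  2-simplices (18): [1,3,5], [1,3,9], [1,5,8], [1,6,7], [1,6,8], [1,7,9], [2,3,7], [2,3,9], [2,5,6], [2,5,8], [2,6,7], [2,8,9], [3,4,5], [3,4,7], [4,5,6], [4,6,8], [4,7,9], [4,8,9]

giving chain groups C_0 ≅ Z^9, C_1 ≅ Z^27, C_2 ≅ Z^18.

Boundary ∂_1: C_1 → C_0 is given by ∂[p,q] = [q] − [p]. For instance
  ∂[1,3] = [3] − [1].
As a 9×27 matrix over Z this has rank 8, with invariant factors (1,1,1,1,1,1,1,1).

∂_2: C_2 → C_1 maps a triangle to the signed sum of its edges. For instance
  ∂[4,5,6] = [5,6] − [4,6] + [4,5],
  ∂[1,6,7] = [6,7] − [1,7] + [1,6].
The 27×18 boundary matrix has rank 18 and Smith normal form diag(1,1,1,1,1,1,1,1,1,1,1,1,1,1,1,1,1,2).

Computing H_k = (kernel of ∂_k) / (image of ∂_{k+1}):

  H_0: rank C_0 − rank ∂_1 = 9 − 8 = 1, and the invariant factors of ∂_1 are all 1, so H_0 = Z.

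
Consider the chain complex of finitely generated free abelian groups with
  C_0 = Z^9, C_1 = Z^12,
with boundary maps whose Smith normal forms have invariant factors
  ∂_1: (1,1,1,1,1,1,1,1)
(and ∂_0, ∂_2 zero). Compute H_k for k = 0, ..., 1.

H_0 = Z,  H_1 = Z^4.

H_0: b_0 = 9 − 0 − 8 = 1; torsion from ∂_1 factors > 1: none. So H_0 = Z.
H_1: b_1 = 12 − 8 − 0 = 4; torsion from ∂_2 factors > 1: none. So H_1 = Z^4.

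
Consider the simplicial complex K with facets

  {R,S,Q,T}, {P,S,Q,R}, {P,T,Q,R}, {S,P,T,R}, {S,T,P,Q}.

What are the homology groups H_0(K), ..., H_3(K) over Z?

Fix the vertex order P < Q < R < S < T and write every simplex with vertices in increasing order. Then dim K = 3 and the simplices of K are:

  0-simplices (5): P, Q, R, S, T
  1-simplices (10): PQ, PR, PS, PT, QR, QS, QT, RS, RT, ST
  2-simplices (10): PQR, PQS, PQT, PRS, PRT, PST, QRS, QRT, QST, RST
  3-simplices (5): PQRS, PQRT, PQST, PRST, QRST

giving chain groups C_0 ≅ Z^5, C_1 ≅ Z^10, C_2 ≅ Z^10, C_3 ≅ Z^5.

∂_1: C_1 → C_0 maps an edge to its endpoints' difference, ∂[p,q] = q − p.
As a 5×10 matrix over Z this has rank 4, with invariant factors (1,1,1,1).

∂_2: C_2 → C_1 maps a triangle to the signed sum of its edges. For instance
  ∂RST = ST − RT + RS,
  ∂PRT = RT − PT + PR.
The 10×10 boundary matrix has rank 6 and Smith normal form diag(1,1,1,1,1,1).

Boundary ∂_3: C_3 → C_2 sends each 3-simplex σ to the alternating sum Σ_i (−1)^i (σ with its i-th vertex removed). For instance
  ∂PQRS = QRS − PRS + PQS − PQR,
  ∂PQRT = QRT − PRT + PQT − PQR.
As a 10×5 matrix over Z this has rank 4, with invariant factors (1,1,1,1).

Now H_k = ker ∂_k / im ∂_{k+1}, so:

  H_0: rank C_0 − rank ∂_1 = 5 − 4 = 1, and the invariant factors of ∂_1 are all 1, so H_0 ≅ Z.
  H_1: rank ker ∂_1 − rank ∂_2 = (10 − 4) − 6 = 0, and the invariant factors of ∂_2 are all 1, so H_1 ≅ 0.
  H_2: rank ker ∂_2 − rank ∂_3 = (10 − 6) − 4 = 0, and the invariant factors of ∂_3 are all 1, so H_2 ≅ 0.
  H_3: rank ker ∂_3 − rank ∂_4 = (5 − 4) − 0 = 1, and there is no ∂_4, so H_3 ≅ Z.

As a check, the Euler characteristic is 5 − 10 + 10 − 5 = 0, which agrees with 1 − 0 + 0 − 1 = 0.

H_0 ≅ Z,  H_1 = 0,  H_2 = 0,  H_3 ≅ Z.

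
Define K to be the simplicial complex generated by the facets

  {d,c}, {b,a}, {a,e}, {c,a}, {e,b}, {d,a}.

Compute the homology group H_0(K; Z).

Order the vertices as a < b < c < d < e. Listing each simplex with vertices in this order, K has dimension 1 with simplices:

  0-simplices (5): a, b, c, d, e
  1-simplices (6): ab, ac, ad, ae, be, cd

giving chain groups C_0 ≅ Z^5, C_1 ≅ Z^6.

∂_1: C_1 → C_0 is given by ∂[p,q] = [q] − [p]. For instance
  ∂ae = e − a.
The resulting 5×6 matrix has rank 4, and its Smith normal form has invariant factors (1,1,1,1).

Computing H_k = (kernel of ∂_k) / (image of ∂_{k+1}):

  H_0: rank C_0 − rank ∂_1 = 5 − 4 = 1, and the invariant factors of ∂_1 are all 1, so H_0 ≅ Z.

H_0 ≅ Z.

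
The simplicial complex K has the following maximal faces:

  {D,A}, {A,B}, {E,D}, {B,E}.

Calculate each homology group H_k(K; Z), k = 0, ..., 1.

Order the vertices as A < B < D < E. Listing each simplex with vertices in this order, K has dimension 1 with simplices:

  0-simplices (4): A, B, D, E
  1-simplices (4): AB, AD, BE, DE

Hence C_0 ≅ Z^4, C_1 ≅ Z^4.

Boundary ∂_1: C_1 → C_0 maps an edge to its endpoints' difference, ∂[p,q] = q − p. For instance
  ∂AD = D − A.
This gives a 4×4 integer matrix of rank 3; reducing to Smith normal form yields diagonal entries (1,1,1).

Computing H_k = (kernel of ∂_k) / (image of ∂_{k+1}):

  H_0: rank C_0 − rank ∂_1 = 4 − 3 = 1, and the invariant factors of ∂_1 are all 1, so H_0 ≅ Z.
  H_1: rank ker ∂_1 − rank ∂_2 = (4 − 3) − 0 = 1, and there is no ∂_2, so H_1 ≅ Z.

As a check, the Euler characteristic is 4 − 4 = 0, which agrees with 1 − 1 = 0.
(K is a triangulation of the circle S^1.)

H_0 ≅ Z,  H_1 ≅ Z.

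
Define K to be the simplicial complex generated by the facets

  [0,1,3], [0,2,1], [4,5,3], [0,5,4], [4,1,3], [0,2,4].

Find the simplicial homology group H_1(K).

Take the total order 0 < 1 < 2 < 3 < 4 < 5 on the vertex set. Then K (dimension 2) consists of the simplices:

  0-simplices (6): [0], [1], [2], [3], [4], [5]
  1-simplices (12): [0,1], [0,2], [0,3], [0,4], [0,5], [1,2], [1,3], [1,4], [2,4], [3,4], [3,5], [4,5]
  2-simplices (6): [0,1,2], [0,1,3], [0,2,4], [0,4,5], [1,3,4], [3,4,5]

giving chain groups C_0 ≅ Z^6, C_1 ≅ Z^12, C_2 ≅ Z^6.

∂_1: C_1 → C_0 sends each edge [p,q] (with p < q) to q − p.
The resulting 6×12 matrix has rank 5, and its Smith normal form has invariant factors (1,1,1,1,1).

The boundary map ∂_2: C_2 → C_1 sends each 2-simplex [p,q,r] to [q,r] − [p,r] + [p,q]. For instance
  ∂[0,1,3] = [1,3] − [0,3] + [0,1],
  ∂[0,4,5] = [4,5] − [0,5] + [0,4].
As a 12×6 matrix over Z this has rank 6, with invariant factors (1,1,1,1,1,1).

Reading off H_k = ker ∂_k / im ∂_{k+1}:

  H_1: rank ker ∂_1 − rank ∂_2 = (12 − 5) − 6 = 1, and the invariant factors of ∂_2 are all 1, so H_1 ≅ Z.

H_1 ≅ Z.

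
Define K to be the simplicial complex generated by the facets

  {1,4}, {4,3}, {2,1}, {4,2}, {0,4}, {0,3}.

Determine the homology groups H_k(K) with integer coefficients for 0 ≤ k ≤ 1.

H_0 = Z,  H_1 = Z^2.

We work with the vertex ordering 0 < 1 < 2 < 3 < 4. The simplices of K, each written with vertices in increasing order, are:

  0-simplices (5): [0], [1], [2], [3], [4]
  1-simplices (6): [0,3], [0,4], [1,2], [1,4], [2,4], [3,4]

Hence C_0 ≅ Z^5, C_1 ≅ Z^6.

The boundary map ∂_1: C_1 → C_0 sends each edge [p,q] (with p < q) to q − p.
The resulting 5×6 matrix has rank 4, and its Smith normal form has invariant factors (1,1,1,1).

Now H_k = ker ∂_k / im ∂_{k+1}, so:

  H_0: rank C_0 − rank ∂_1 = 5 − 4 = 1, and the invariant factors of ∂_1 are all 1, so H_0 = Z.
  H_1: rank ker ∂_1 − rank ∂_2 = (6 − 4) − 0 = 2, and there is no ∂_2, so H_1 = Z^2.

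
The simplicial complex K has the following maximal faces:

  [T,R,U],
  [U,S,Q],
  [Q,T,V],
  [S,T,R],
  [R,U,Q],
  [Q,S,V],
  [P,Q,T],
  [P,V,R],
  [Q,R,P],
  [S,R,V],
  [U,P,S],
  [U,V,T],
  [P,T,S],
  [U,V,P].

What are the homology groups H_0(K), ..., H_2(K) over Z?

Take the total order P < Q < R < S < T < U < V on the vertex set. Then K (dimension 2) consists of the simplices:

  0-simplices (7): P, Q, R, S, T, U, V
  1-simplices (21): PQ, PR, PS, PT, PU, PV, QR, QS, QT, QU, QV, RS, RT, RU, RV, ST, SU, SV, TU, TV, UV
  2-simplices (14): PQR, PQT, PRV, PST, PSU, PUV, QRU, QSU, QSV, QTV, RST, RSV, RTU, TUV

so the chain groups are C_0 ≅ Z^7, C_1 ≅ Z^21, C_2 ≅ Z^14.

The boundary map ∂_1: C_1 → C_0 sends each edge [p,q] (with p < q) to q − p.
As a 7×21 matrix over Z this has rank 6, with invariant factors (1,1,1,1,1,1).

The boundary map ∂_2: C_2 → C_1 maps a triangle to the signed sum of its edges. For instance
  ∂PSU = SU − PU + PS,
  ∂RSV = SV − RV + RS.
The 21×14 boundary matrix has rank 13 and Smith normal form diag(1,1,1,1,1,1,1,1,1,1,1,1,1).

Computing H_k = (kernel of ∂_k) / (image of ∂_{k+1}):

  H_0: rank C_0 − rank ∂_1 = 7 − 6 = 1, and the invariant factors of ∂_1 are all 1, so H_0 = Z.
  H_1: rank ker ∂_1 − rank ∂_2 = (21 − 6) − 13 = 2, and the invariant factors of ∂_2 are all 1, so H_1 = Z^2.
  H_2: rank ker ∂_2 − rank ∂_3 = (14 − 13) − 0 = 1, and there is no ∂_3, so H_2 = Z.

H_0 ≅ Z,  H_1 ≅ Z^2,  H_2 ≅ Z.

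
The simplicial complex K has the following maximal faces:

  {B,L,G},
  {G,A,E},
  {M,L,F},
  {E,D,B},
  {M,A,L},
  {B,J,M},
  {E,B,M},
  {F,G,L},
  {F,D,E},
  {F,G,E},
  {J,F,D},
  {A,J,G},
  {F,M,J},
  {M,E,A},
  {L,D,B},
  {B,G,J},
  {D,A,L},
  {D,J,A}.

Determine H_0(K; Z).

Order the vertices as A < B < D < E < F < G < J < L < M. Listing each simplex with vertices in this order, K has dimension 2 with simplices:

  0-simplices (9): A, B, D, E, F, G, J, L, M
  1-simplices (27): AD, AE, AG, AJ, AL, AM, BD, BE, BG, BJ, BL, BM, DE, DF, DJ, DL, EF, EG, EM, FG, FJ, FL, FM, GJ, GL, JM, LM
  2-simplices (18): ADJ, ADL, AEG, AEM, AGJ, ALM, BDE, BDL, BEM, BGJ, BGL, BJM, DEF, DFJ, EFG, FGL, FJM, FLM

Hence C_0 ≅ Z^9, C_1 ≅ Z^27, C_2 ≅ Z^18.

The boundary map ∂_1: C_1 → C_0 sends each edge [p,q] (with p < q) to q − p. For instance
  ∂AE = E − A.
The 9×27 boundary matrix has rank 8 and Smith normal form diag(1,1,1,1,1,1,1,1).

The boundary map ∂_2: C_2 → C_1 maps a triangle to the signed sum of its edges. For instance
  ∂BGJ = GJ − BJ + BG,
  ∂FGL = GL − FL + FG.
The 27×18 boundary matrix has rank 17 and Smith normal form diag(1,1,1,1,1,1,1,1,1,1,1,1,1,1,1,1,1).

Computing H_k = (kernel of ∂_k) / (image of ∂_{k+1}):

  H_0: rank C_0 − rank ∂_1 = 9 − 8 = 1, and the invariant factors of ∂_1 are all 1, so H_0 = Z.

(K is a triangulation of the torus T^2.)

H_0 = Z.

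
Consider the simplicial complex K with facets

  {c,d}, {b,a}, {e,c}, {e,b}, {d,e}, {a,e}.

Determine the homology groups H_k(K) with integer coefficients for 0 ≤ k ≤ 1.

Take the total order a < b < c < d < e on the vertex set. Then K (dimension 1) consists of the simplices:

  0-simplices (5): a, b, c, d, e
  1-simplices (6): ab, ae, be, cd, ce, de

so the chain groups are C_0 ≅ Z^5, C_1 ≅ Z^6.

∂_1: C_1 → C_0 maps an edge to its endpoints' difference, ∂[p,q] = q − p. For instance
  ∂be = e − b.
The 5×6 boundary matrix has rank 4 and Smith normal form diag(1,1,1,1).

Reading off H_k = ker ∂_k / im ∂_{k+1}:

  H_0: rank C_0 − rank ∂_1 = 5 − 4 = 1, and the invariant factors of ∂_1 are all 1, so H_0 ≅ Z.
  H_1: rank ker ∂_1 − rank ∂_2 = (6 − 4) − 0 = 2, and there is no ∂_2, so H_1 ≅ Z^2.

As a check, the Euler characteristic is 5 − 6 = -1, which agrees with 1 − 2 = -1.

H_0 = Z,  H_1 = Z^2.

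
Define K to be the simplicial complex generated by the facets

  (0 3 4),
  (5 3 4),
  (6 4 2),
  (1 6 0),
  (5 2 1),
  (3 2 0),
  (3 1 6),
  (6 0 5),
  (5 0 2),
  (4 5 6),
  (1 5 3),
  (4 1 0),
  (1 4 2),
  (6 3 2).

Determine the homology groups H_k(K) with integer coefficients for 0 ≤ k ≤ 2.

Order the vertices as 0 < 1 < 2 < 3 < 4 < 5 < 6. Listing each simplex with vertices in this order, K has dimension 2 with simplices:

  0-simplices (7): [0], [1], [2], [3], [4], [5], [6]
  1-simplices (21): [0,1], [0,2], [0,3], [0,4], [0,5], [0,6], [1,2], [1,3], [1,4], [1,5], [1,6], [2,3], [2,4], [2,5], [2,6], [3,4], [3,5], [3,6], [4,5], [4,6], [5,6]
  2-simplices (14): [0,1,4], [0,1,6], [0,2,3], [0,2,5], [0,3,4], [0,5,6], [1,2,4], [1,2,5], [1,3,5], [1,3,6], [2,3,6], [2,4,6], [3,4,5], [4,5,6]

giving chain groups C_0 ≅ Z^7, C_1 ≅ Z^21, C_2 ≅ Z^14.

The boundary map ∂_1: C_1 → C_0 sends each edge [p,q] (with p < q) to q − p. For instance
  ∂[0,1] = [1] − [0].
This gives a 7×21 integer matrix of rank 6; reducing to Smith normal form yields diagonal entries (1,1,1,1,1,1).

The boundary map ∂_2: C_2 → C_1 acts by ∂[p,q,r] = [q,r] − [p,r] + [p,q]. For instance
  ∂[0,5,6] = [5,6] − [0,6] + [0,5],
  ∂[2,4,6] = [4,6] − [2,6] + [2,4].
As a 21×14 matrix over Z this has rank 13, with invariant factors (1,1,1,1,1,1,1,1,1,1,1,1,1).

From H_k ≅ ker(∂_k) / im(∂_{k+1}) we obtain:

  H_0: rank C_0 − rank ∂_1 = 7 − 6 = 1, and the invariant factors of ∂_1 are all 1, so H_0 ≅ Z.
  H_1: rank ker ∂_1 − rank ∂_2 = (21 − 6) − 13 = 2, and the invariant factors of ∂_2 are all 1, so H_1 ≅ Z^2.
  H_2: rank ker ∂_2 − rank ∂_3 = (14 − 13) − 0 = 1, and there is no ∂_3, so H_2 ≅ Z.

As a check, the Euler characteristic is 7 − 21 + 14 = 0, which agrees with 1 − 2 + 1 = 0.

H_0 ≅ Z,  H_1 ≅ Z^2,  H_2 ≅ Z.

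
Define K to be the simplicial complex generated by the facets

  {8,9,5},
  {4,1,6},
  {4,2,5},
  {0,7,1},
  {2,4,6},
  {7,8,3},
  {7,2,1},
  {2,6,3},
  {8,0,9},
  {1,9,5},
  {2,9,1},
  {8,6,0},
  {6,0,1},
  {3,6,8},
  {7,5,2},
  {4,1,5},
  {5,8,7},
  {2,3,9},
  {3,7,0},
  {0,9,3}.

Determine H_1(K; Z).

H_1 ≅ Z ⊕ Z/2.

Take the total order 0 < 1 < 2 < 3 < 4 < 5 < 6 < 7 < 8 < 9 on the vertex set. Then K (dimension 2) consists of the simplices:

  0-simplices (10): [0], [1], [2], [3], [4], [5], [6], [7], [8], [9]
  1-simplices (30): (30 of them)
  2-simplices (20): (20 of them)

so the chain groups are C_0 ≅ Z^10, C_1 ≅ Z^30, C_2 ≅ Z^20.

∂_1: C_1 → C_0 maps an edge to its endpoints' difference, ∂[p,q] = q − p.
The resulting 10×30 matrix has rank 9, and its Smith normal form has invariant factors (1,1,1,1,1,1,1,1,1).

The boundary map ∂_2: C_2 → C_1 sends each 2-simplex [p,q,r] to [q,r] − [p,r] + [p,q]. For instance
  ∂[0,1,6] = [1,6] − [0,6] + [0,1],
  ∂[0,3,9] = [3,9] − [0,9] + [0,3].
This gives a 30×20 integer matrix of rank 20; reducing to Smith normal form yields diagonal entries (1,1,1,1,1,1,1,1,1,1,1,1,1,1,1,1,1,1,1,2).

Now H_k = ker ∂_k / im ∂_{k+1}, so:

  H_1: rank ker ∂_1 − rank ∂_2 = (30 − 9) − 20 = 1, and ∂_2 has invariant factor 2 > 1, so H_1 ≅ Z ⊕ Z/2.

(K is a triangulation of the Klein bottle.)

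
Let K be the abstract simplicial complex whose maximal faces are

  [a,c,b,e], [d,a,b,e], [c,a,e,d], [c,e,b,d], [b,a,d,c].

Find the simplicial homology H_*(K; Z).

H_0 ≅ Z,  H_1 = 0,  H_2 = 0,  H_3 ≅ Z.

Take the total order a < b < c < d < e on the vertex set. Then K (dimension 3) consists of the simplices:

  0-simplices (5): a, b, c, d, e
  1-simplices (10): ab, ac, ad, ae, bc, bd, be, cd, ce, de
  2-simplices (10): abc, abd, abe, acd, ace, ade, bcd, bce, bde, cde
  3-simplices (5): abcd, abce, abde, acde, bcde

giving chain groups C_0 ≅ Z^5, C_1 ≅ Z^10, C_2 ≅ Z^10, C_3 ≅ Z^5.

Boundary ∂_1: C_1 → C_0 is given by ∂[p,q] = [q] − [p]. For instance
  ∂ac = c − a.
As a 5×10 matrix over Z this has rank 4, with invariant factors (1,1,1,1).

The boundary map ∂_2: C_2 → C_1 maps a triangle to the signed sum of its edges. For instance
  ∂cde = de − ce + cd,
  ∂acd = cd − ad + ac.
The 10×10 boundary matrix has rank 6 and Smith normal form diag(1,1,1,1,1,1).

The boundary map ∂_3: C_3 → C_2 sends each 3-simplex σ to the alternating sum Σ_i (−1)^i (σ with its i-th vertex removed). For instance
  ∂abde = bde − ade + abe − abd,
  ∂acde = cde − ade + ace − acd.
The resulting 10×5 matrix has rank 4, and its Smith normal form has invariant factors (1,1,1,1).

Computing H_k = (kernel of ∂_k) / (image of ∂_{k+1}):

  H_0: rank C_0 − rank ∂_1 = 5 − 4 = 1, and the invariant factors of ∂_1 are all 1, so H_0 ≅ Z.
  H_1: rank ker ∂_1 − rank ∂_2 = (10 − 4) − 6 = 0, and the invariant factors of ∂_2 are all 1, so H_1 ≅ 0.
  H_2: rank ker ∂_2 − rank ∂_3 = (10 − 6) − 4 = 0, and the invariant factors of ∂_3 are all 1, so H_2 ≅ 0.
  H_3: rank ker ∂_3 − rank ∂_4 = (5 − 4) − 0 = 1, and there is no ∂_4, so H_3 ≅ Z.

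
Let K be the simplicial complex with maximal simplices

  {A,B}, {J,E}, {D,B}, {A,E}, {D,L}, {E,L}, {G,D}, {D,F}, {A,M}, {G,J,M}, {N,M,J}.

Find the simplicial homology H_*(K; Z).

Take the total order A < B < D < E < F < G < J < L < M < N on the vertex set. Then K (dimension 2) consists of the simplices:

  0-simplices (10): A, B, D, E, F, G, J, L, M, N
  1-simplices (14): AB, AE, AM, BD, DF, DG, DL, EJ, EL, GJ, GM, JM, JN, MN
  2-simplices (2): GJM, JMN

so the chain groups are C_0 ≅ Z^10, C_1 ≅ Z^14, C_2 ≅ Z^2.

The boundary map ∂_1: C_1 → C_0 is given by ∂[p,q] = [q] − [p].
The resulting 10×14 matrix has rank 9, and its Smith normal form has invariant factors (1,1,1,1,1,1,1,1,1).

∂_2: C_2 → C_1 sends each 2-simplex [p,q,r] to [q,r] − [p,r] + [p,q]. For instance
  ∂JMN = MN − JN + JM,
  ∂GJM = JM − GM + GJ.
This gives a 14×2 integer matrix of rank 2; reducing to Smith normal form yields diagonal entries (1,1).

Now H_k = ker ∂_k / im ∂_{k+1}, so:

  H_0: rank C_0 − rank ∂_1 = 10 − 9 = 1, and the invariant factors of ∂_1 are all 1, so H_0 ≅ Z.
  H_1: rank ker ∂_1 − rank ∂_2 = (14 − 9) − 2 = 3, and the invariant factors of ∂_2 are all 1, so H_1 ≅ Z^3.
  H_2: rank ker ∂_2 − rank ∂_3 = (2 − 2) − 0 = 0, and there is no ∂_3, so H_2 ≅ 0.

H_0 = Z,  H_1 = Z^3,  H_2 = 0.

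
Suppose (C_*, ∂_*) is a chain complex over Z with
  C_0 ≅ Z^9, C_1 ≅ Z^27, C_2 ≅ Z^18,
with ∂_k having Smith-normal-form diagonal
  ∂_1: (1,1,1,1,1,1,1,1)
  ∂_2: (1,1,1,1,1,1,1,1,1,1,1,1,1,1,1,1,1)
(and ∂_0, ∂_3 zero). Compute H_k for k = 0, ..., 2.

H_0 = Z,  H_1 = Z^2,  H_2 = Z.

H_0: b_0 = 9 − 0 − 8 = 1; torsion from ∂_1 factors > 1: none. So H_0 = Z.
H_1: b_1 = 27 − 8 − 17 = 2; torsion from ∂_2 factors > 1: none. So H_1 = Z^2.
H_2: b_2 = 18 − 17 − 0 = 1; torsion from ∂_3 factors > 1: none. So H_2 = Z.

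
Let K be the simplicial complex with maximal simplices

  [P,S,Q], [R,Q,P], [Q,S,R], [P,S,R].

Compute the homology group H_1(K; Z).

H_1 = 0.

Take the total order P < Q < R < S on the vertex set. Then K (dimension 2) consists of the simplices:

  0-simplices (4): P, Q, R, S
  1-simplices (6): PQ, PR, PS, QR, QS, RS
  2-simplices (4): PQR, PQS, PRS, QRS

giving chain groups C_0 ≅ Z^4, C_1 ≅ Z^6, C_2 ≅ Z^4.

∂_1: C_1 → C_0 is given by ∂[p,q] = [q] − [p].
As a 4×6 matrix over Z this has rank 3, with invariant factors (1,1,1).

Boundary ∂_2: C_2 → C_1 acts by ∂[p,q,r] = [q,r] − [p,r] + [p,q]. For instance
  ∂PQR = QR − PR + PQ,
  ∂QRS = RS − QS + QR.
The resulting 6×4 matrix has rank 3, and its Smith normal form has invariant factors (1,1,1).

From H_k ≅ ker(∂_k) / im(∂_{k+1}) we obtain:

  H_1: rank ker ∂_1 − rank ∂_2 = (6 − 3) − 3 = 0, and the invariant factors of ∂_2 are all 1, so H_1 = 0.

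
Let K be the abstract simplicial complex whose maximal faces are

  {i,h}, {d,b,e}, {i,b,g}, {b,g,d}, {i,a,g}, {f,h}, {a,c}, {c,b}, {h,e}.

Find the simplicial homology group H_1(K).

H_1 = Z^2.

K has 9 vertices, 14 edges, 4 triangles.
rank ∂_1 = 8, rank ∂_2 = 4 ⇒ b_1 = 14 − 8 − 4 = 2; all invariant factors of ∂_2 are 1 so no torsion. So H_1 = Z^2.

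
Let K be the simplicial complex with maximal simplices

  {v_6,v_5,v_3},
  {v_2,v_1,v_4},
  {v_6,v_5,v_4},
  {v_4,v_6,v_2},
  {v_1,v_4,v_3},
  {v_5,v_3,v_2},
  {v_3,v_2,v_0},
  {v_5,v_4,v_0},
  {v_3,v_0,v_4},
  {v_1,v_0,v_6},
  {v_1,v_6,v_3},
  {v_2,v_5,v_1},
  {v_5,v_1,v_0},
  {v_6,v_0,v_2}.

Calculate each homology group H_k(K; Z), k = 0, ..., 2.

H_0 = Z,  H_1 = Z^2,  H_2 = Z.

We work with the vertex ordering v_0 < v_1 < v_2 < v_3 < v_4 < v_5 < v_6. The simplices of K, each written with vertices in increasing order, are:

  0-simplices (7): [v_0], [v_1], [v_2], [v_3], [v_4], [v_5], [v_6]
  1-simplices (21): (21 of them)
  2-simplices (14): (14 of them)

Hence C_0 ≅ Z^7, C_1 ≅ Z^21, C_2 ≅ Z^14.

∂_1: C_1 → C_0 maps an edge to its endpoints' difference, ∂[p,q] = q − p.
This gives a 7×21 integer matrix of rank 6; reducing to Smith normal form yields diagonal entries (1,1,1,1,1,1).

∂_2: C_2 → C_1 maps a triangle to the signed sum of its edges. For instance
  ∂[v_1,v_2,v_5] = [v_2,v_5] − [v_1,v_5] + [v_1,v_2],
  ∂[v_0,v_3,v_4] = [v_3,v_4] − [v_0,v_4] + [v_0,v_3].
As a 21×14 matrix over Z this has rank 13, with invariant factors (1,1,1,1,1,1,1,1,1,1,1,1,1).

From H_k ≅ ker(∂_k) / im(∂_{k+1}) we obtain:

  H_0: rank C_0 − rank ∂_1 = 7 − 6 = 1, and the invariant factors of ∂_1 are all 1, so H_0 = Z.
  H_1: rank ker ∂_1 − rank ∂_2 = (21 − 6) − 13 = 2, and the invariant factors of ∂_2 are all 1, so H_1 = Z^2.
  H_2: rank ker ∂_2 − rank ∂_3 = (14 − 13) − 0 = 1, and there is no ∂_3, so H_2 = Z.

As a check, the Euler characteristic is 7 − 21 + 14 = 0, which agrees with 1 − 2 + 1 = 0.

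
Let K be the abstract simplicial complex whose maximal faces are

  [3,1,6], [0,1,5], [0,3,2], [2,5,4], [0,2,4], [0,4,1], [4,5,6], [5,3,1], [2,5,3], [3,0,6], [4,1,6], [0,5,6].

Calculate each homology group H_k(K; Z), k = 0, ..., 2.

H_0 ≅ Z,  H_1 ≅ Z_2,  H_2 = 0.

We work with the vertex ordering 0 < 1 < 2 < 3 < 4 < 5 < 6. The simplices of K, each written with vertices in increasing order, are:

  0-simplices (7): [0], [1], [2], [3], [4], [5], [6]
  1-simplices (18): [0,1], [0,2], [0,3], [0,4], [0,5], [0,6], [1,3], [1,4], [1,5], [1,6], [2,3], [2,4], [2,5], [3,5], [3,6], [4,5], [4,6], [5,6]
  2-simplices (12): [0,1,4], [0,1,5], [0,2,3], [0,2,4], [0,3,6], [0,5,6], [1,3,5], [1,3,6], [1,4,6], [2,3,5], [2,4,5], [4,5,6]

Hence C_0 ≅ Z^7, C_1 ≅ Z^18, C_2 ≅ Z^12.

Boundary ∂_1: C_1 → C_0 is given by ∂[p,q] = [q] − [p]. For instance
  ∂[0,3] = [3] − [0].
The resulting 7×18 matrix has rank 6, and its Smith normal form has invariant factors (1,1,1,1,1,1).

Boundary ∂_2: C_2 → C_1 acts by ∂[p,q,r] = [q,r] − [p,r] + [p,q]. For instance
  ∂[0,3,6] = [3,6] − [0,6] + [0,3],
  ∂[0,1,4] = [1,4] − [0,4] + [0,1].
This gives a 18×12 integer matrix of rank 12; reducing to Smith normal form yields diagonal entries (1,1,1,1,1,1,1,1,1,1,1,2).

Now H_k = ker ∂_k / im ∂_{k+1}, so:

  H_0: rank C_0 − rank ∂_1 = 7 − 6 = 1, and the invariant factors of ∂_1 are all 1, so H_0 = Z.
  H_1: rank ker ∂_1 − rank ∂_2 = (18 − 6) − 12 = 0, and ∂_2 has invariant factor 2 > 1, so H_1 = Z_2.
  H_2: rank ker ∂_2 − rank ∂_3 = (12 − 12) − 0 = 0, and there is no ∂_3, so H_2 = 0.

As a check, the Euler characteristic is 7 − 18 + 12 = 1, which agrees with 1 − 0 + 0 = 1.
(K is a triangulation of the real projective plane RP^2.)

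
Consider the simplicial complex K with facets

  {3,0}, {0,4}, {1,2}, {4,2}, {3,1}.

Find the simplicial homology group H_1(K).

Take the total order 0 < 1 < 2 < 3 < 4 on the vertex set. Then K (dimension 1) consists of the simplices:

  0-simplices (5): [0], [1], [2], [3], [4]
  1-simplices (5): [0,3], [0,4], [1,2], [1,3], [2,4]

Hence C_0 ≅ Z^5, C_1 ≅ Z^5.

∂_1: C_1 → C_0 is given by ∂[p,q] = [q] − [p]. For instance
  ∂[0,3] = [3] − [0].
The resulting 5×5 matrix has rank 4, and its Smith normal form has invariant factors (1,1,1,1).

From H_k ≅ ker(∂_k) / im(∂_{k+1}) we obtain:

  H_1: rank ker ∂_1 − rank ∂_2 = (5 − 4) − 0 = 1, and there is no ∂_2, so H_1 ≅ Z.

H_1 = Z.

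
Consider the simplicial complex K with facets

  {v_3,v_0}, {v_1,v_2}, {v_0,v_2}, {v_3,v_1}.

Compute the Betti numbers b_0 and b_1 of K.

b_0 = 1, b_1 = 1.

Order the vertices as v_0 < v_1 < v_2 < v_3. Listing each simplex with vertices in this order, K has dimension 1 with simplices:

  0-simplices (4): [v_0], [v_1], [v_2], [v_3]
  1-simplices (4): [v_0,v_2], [v_0,v_3], [v_1,v_2], [v_1,v_3]

so the chain groups are C_0 ≅ Z^4, C_1 ≅ Z^4.

Boundary ∂_1: C_1 → C_0 sends each edge [p,q] (with p < q) to q − p.
As a 4×4 matrix over Z this has rank 3, with invariant factors (1,1,1).

Computing H_k = (kernel of ∂_k) / (image of ∂_{k+1}):

  H_0: rank C_0 − rank ∂_1 = 4 − 3 = 1, and the invariant factors of ∂_1 are all 1, so H_0 ≅ Z.
  H_1: rank ker ∂_1 − rank ∂_2 = (4 − 3) − 0 = 1, and there is no ∂_2, so H_1 ≅ Z.

As a check, the Euler characteristic is 4 − 4 = 0, which agrees with 1 − 1 = 0.

Hence the Betti numbers are b_0 = 1, b_1 = 1.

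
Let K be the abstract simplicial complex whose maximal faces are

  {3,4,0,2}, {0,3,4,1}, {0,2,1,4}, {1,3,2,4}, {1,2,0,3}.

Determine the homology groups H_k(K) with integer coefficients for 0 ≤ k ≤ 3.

H_0 = Z,  H_1 = 0,  H_2 = 0,  H_3 = Z.

Fix the vertex order 0 < 1 < 2 < 3 < 4 and write every simplex with vertices in increasing order. Then dim K = 3 and the simplices of K are:

  0-simplices (5): [0], [1], [2], [3], [4]
  1-simplices (10): [0,1], [0,2], [0,3], [0,4], [1,2], [1,3], [1,4], [2,3], [2,4], [3,4]
  2-simplices (10): [0,1,2], [0,1,3], [0,1,4], [0,2,3], [0,2,4], [0,3,4], [1,2,3], [1,2,4], [1,3,4], [2,3,4]
  3-simplices (5): [0,1,2,3], [0,1,2,4], [0,1,3,4], [0,2,3,4], [1,2,3,4]

so the chain groups are C_0 ≅ Z^5, C_1 ≅ Z^10, C_2 ≅ Z^10, C_3 ≅ Z^5.

The boundary map ∂_1: C_1 → C_0 sends each edge [p,q] (with p < q) to q − p. For instance
  ∂[3,4] = [4] − [3].
The 5×10 boundary matrix has rank 4 and Smith normal form diag(1,1,1,1).

∂_2: C_2 → C_1 sends each 2-simplex [p,q,r] to [q,r] − [p,r] + [p,q]. For instance
  ∂[2,3,4] = [3,4] − [2,4] + [2,3],
  ∂[1,3,4] = [3,4] − [1,4] + [1,3].
This gives a 10×10 integer matrix of rank 6; reducing to Smith normal form yields diagonal entries (1,1,1,1,1,1).

∂_3: C_3 → C_2 sends each 3-simplex σ to the alternating sum Σ_i (−1)^i (σ with its i-th vertex removed). For instance
  ∂[0,1,3,4] = [1,3,4] − [0,3,4] + [0,1,4] − [0,1,3],
  ∂[1,2,3,4] = [2,3,4] − [1,3,4] + [1,2,4] − [1,2,3].
The resulting 10×5 matrix has rank 4, and its Smith normal form has invariant factors (1,1,1,1).

Computing H_k = (kernel of ∂_k) / (image of ∂_{k+1}):

  H_0: rank C_0 − rank ∂_1 = 5 − 4 = 1, and the invariant factors of ∂_1 are all 1, so H_0 = Z.
  H_1: rank ker ∂_1 − rank ∂_2 = (10 − 4) − 6 = 0, and the invariant factors of ∂_2 are all 1, so H_1 = 0.
  H_2: rank ker ∂_2 − rank ∂_3 = (10 − 6) − 4 = 0, and the invariant factors of ∂_3 are all 1, so H_2 = 0.
  H_3: rank ker ∂_3 − rank ∂_4 = (5 − 4) − 0 = 1, and there is no ∂_4, so H_3 = Z.

As a check, the Euler characteristic is 5 − 10 + 10 − 5 = 0, which agrees with 1 − 0 + 0 − 1 = 0.
(K is a triangulation of the 3-sphere S^3.)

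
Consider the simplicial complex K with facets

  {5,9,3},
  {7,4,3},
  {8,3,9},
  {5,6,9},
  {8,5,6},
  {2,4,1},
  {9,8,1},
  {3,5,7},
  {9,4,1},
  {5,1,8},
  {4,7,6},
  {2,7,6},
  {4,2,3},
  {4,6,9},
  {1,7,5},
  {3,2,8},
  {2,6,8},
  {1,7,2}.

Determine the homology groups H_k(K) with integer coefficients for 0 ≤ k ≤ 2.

H_0 ≅ Z,  H_1 ≅ Z ⊕ Z/2,  H_2 = 0.

Take the total order 1 < 2 < 3 < 4 < 5 < 6 < 7 < 8 < 9 on the vertex set. Then K (dimension 2) consists of the simplices:

  0-simplices (9): [1], [2], [3], [4], [5], [6], [7], [8], [9]
  1-simplices (27): (27 of them)
  2-simplices (18): [1,2,4], [1,2,7], [1,4,9], [1,5,7], [1,5,8], [1,8,9], [2,3,4], [2,3,8], [2,6,7], [2,6,8], [3,4,7], [3,5,7], [3,5,9], [3,8,9], [4,6,7], [4,6,9], [5,6,8], [5,6,9]

Hence C_0 ≅ Z^9, C_1 ≅ Z^27, C_2 ≅ Z^18.

The boundary map ∂_1: C_1 → C_0 maps an edge to its endpoints' difference, ∂[p,q] = q − p.
The 9×27 boundary matrix has rank 8 and Smith normal form diag(1,1,1,1,1,1,1,1).

Boundary ∂_2: C_2 → C_1 maps a triangle to the signed sum of its edges. For instance
  ∂[5,6,9] = [6,9] − [5,9] + [5,6],
  ∂[1,5,7] = [5,7] − [1,7] + [1,5].
The resulting 27×18 matrix has rank 18, and its Smith normal form has invariant factors (1,1,1,1,1,1,1,1,1,1,1,1,1,1,1,1,1,2).

Reading off H_k = ker ∂_k / im ∂_{k+1}:

  H_0: rank C_0 − rank ∂_1 = 9 − 8 = 1, and the invariant factors of ∂_1 are all 1, so H_0 = Z.
  H_1: rank ker ∂_1 − rank ∂_2 = (27 − 8) − 18 = 1, and ∂_2 has invariant factor 2 > 1, so H_1 = Z ⊕ Z/2.
  H_2: rank ker ∂_2 − rank ∂_3 = (18 − 18) − 0 = 0, and there is no ∂_3, so H_2 = 0.

(K is a triangulation of the Klein bottle.)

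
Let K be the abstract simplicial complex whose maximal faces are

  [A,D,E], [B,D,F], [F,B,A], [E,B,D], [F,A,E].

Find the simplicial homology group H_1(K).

Take the total order A < B < D < E < F on the vertex set. Then K (dimension 2) consists of the simplices:

  0-simplices (5): A, B, D, E, F
  1-simplices (10): AB, AD, AE, AF, BD, BE, BF, DE, DF, EF
  2-simplices (5): ABF, ADE, AEF, BDE, BDF

Hence C_0 ≅ Z^5, C_1 ≅ Z^10, C_2 ≅ Z^5.

∂_1: C_1 → C_0 sends each edge [p,q] (with p < q) to q − p. For instance
  ∂EF = F − E.
This gives a 5×10 integer matrix of rank 4; reducing to Smith normal form yields diagonal entries (1,1,1,1).

Boundary ∂_2: C_2 → C_1 acts by ∂[p,q,r] = [q,r] − [p,r] + [p,q]. For instance
  ∂ABF = BF − AF + AB,
  ∂BDF = DF − BF + BD.
As a 10×5 matrix over Z this has rank 5, with invariant factors (1,1,1,1,1).

Computing H_k = (kernel of ∂_k) / (image of ∂_{k+1}):

  H_1: rank ker ∂_1 − rank ∂_2 = (10 − 4) − 5 = 1, and the invariant factors of ∂_2 are all 1, so H_1 = Z.

(K is a triangulation of the Möbius band.)

H_1 ≅ Z.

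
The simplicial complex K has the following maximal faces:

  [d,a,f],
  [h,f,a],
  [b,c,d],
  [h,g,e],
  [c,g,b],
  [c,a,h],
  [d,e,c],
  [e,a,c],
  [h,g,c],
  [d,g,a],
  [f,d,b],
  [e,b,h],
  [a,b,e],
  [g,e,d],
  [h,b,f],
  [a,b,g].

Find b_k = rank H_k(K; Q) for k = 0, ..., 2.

We work with the vertex ordering a < b < c < d < e < f < g < h. The simplices of K, each written with vertices in increasing order, are:

  0-simplices (8): a, b, c, d, e, f, g, h
  1-simplices (24): ab, ac, ad, ae, af, ag, ah, bc, bd, be, bf, bg, bh, cd, ce, cg, ch, de, df, dg, eg, eh, fh, gh
  2-simplices (16): abe, abg, ace, ach, adf, adg, afh, bcd, bcg, bdf, beh, bfh, cde, cgh, deg, egh

giving chain groups C_0 ≅ Z^8, C_1 ≅ Z^24, C_2 ≅ Z^16.

Boundary ∂_1: C_1 → C_0 maps an edge to its endpoints' difference, ∂[p,q] = q − p. For instance
  ∂ce = e − c.
The 8×24 boundary matrix has rank 7 and Smith normal form diag(1,1,1,1,1,1,1).

The boundary map ∂_2: C_2 → C_1 maps a triangle to the signed sum of its edges. For instance
  ∂adg = dg − ag + ad,
  ∂adf = df − af + ad.
The 24×16 boundary matrix has rank 15 and Smith normal form diag(1,1,1,1,1,1,1,1,1,1,1,1,1,1,1).

Now H_k = ker ∂_k / im ∂_{k+1}, so:

  H_0: rank C_0 − rank ∂_1 = 8 − 7 = 1, and the invariant factors of ∂_1 are all 1, so H_0 = Z.
  H_1: rank ker ∂_1 − rank ∂_2 = (24 − 7) − 15 = 2, and the invariant factors of ∂_2 are all 1, so H_1 = Z^2.
  H_2: rank ker ∂_2 − rank ∂_3 = (16 − 15) − 0 = 1, and there is no ∂_3, so H_2 = Z.

As a check, the Euler characteristic is 8 − 24 + 16 = 0, which agrees with 1 − 2 + 1 = 0.
(K is a triangulation of the torus T^2.)

Hence the Betti numbers are b_0 = 1, b_1 = 2, b_2 = 1.

b_0 = 1, b_1 = 2, b_2 = 1.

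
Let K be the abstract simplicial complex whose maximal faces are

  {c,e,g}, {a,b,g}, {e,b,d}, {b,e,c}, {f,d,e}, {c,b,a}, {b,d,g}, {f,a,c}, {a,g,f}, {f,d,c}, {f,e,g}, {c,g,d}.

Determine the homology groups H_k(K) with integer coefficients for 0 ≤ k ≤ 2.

H_0 ≅ Z,  H_1 ≅ Z/2,  H_2 = 0.

Order the vertices as a < b < c < d < e < f < g. Listing each simplex with vertices in this order, K has dimension 2 with simplices:

  0-simplices (7): a, b, c, d, e, f, g
  1-simplices (18): ab, ac, af, ag, bc, bd, be, bg, cd, ce, cf, cg, de, df, dg, ef, eg, fg
  2-simplices (12): abc, abg, acf, afg, bce, bde, bdg, cdf, cdg, ceg, def, efg

giving chain groups C_0 ≅ Z^7, C_1 ≅ Z^18, C_2 ≅ Z^12.

∂_1: C_1 → C_0 is given by ∂[p,q] = [q] − [p].
As a 7×18 matrix over Z this has rank 6, with invariant factors (1,1,1,1,1,1).

The boundary map ∂_2: C_2 → C_1 maps a triangle to the signed sum of its edges. For instance
  ∂abc = bc − ac + ab,
  ∂bde = de − be + bd.
The 18×12 boundary matrix has rank 12 and Smith normal form diag(1,1,1,1,1,1,1,1,1,1,1,2).

Now H_k = ker ∂_k / im ∂_{k+1}, so:

  H_0: rank C_0 − rank ∂_1 = 7 − 6 = 1, and the invariant factors of ∂_1 are all 1, so H_0 ≅ Z.
  H_1: rank ker ∂_1 − rank ∂_2 = (18 − 6) − 12 = 0, and ∂_2 has invariant factor 2 > 1, so H_1 ≅ Z/2.
  H_2: rank ker ∂_2 − rank ∂_3 = (12 − 12) − 0 = 0, and there is no ∂_3, so H_2 ≅ 0.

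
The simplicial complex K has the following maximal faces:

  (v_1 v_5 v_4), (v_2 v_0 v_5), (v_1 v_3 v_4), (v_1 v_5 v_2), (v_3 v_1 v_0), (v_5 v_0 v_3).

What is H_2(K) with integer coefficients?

K has 6 vertices, 12 edges, 6 triangles.
rank ∂_2 = 6, rank ∂_3 = 0 ⇒ b_2 = 6 − 6 − 0 = 0. So H_2 = 0.

H_2 ≅ 0.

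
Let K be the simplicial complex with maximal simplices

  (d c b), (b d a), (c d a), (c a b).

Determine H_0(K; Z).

H_0 = Z.

Take the total order a < b < c < d on the vertex set. Then K (dimension 2) consists of the simplices:

  0-simplices (4): a, b, c, d
  1-simplices (6): ab, ac, ad, bc, bd, cd
  2-simplices (4): abc, abd, acd, bcd

Hence C_0 ≅ Z^4, C_1 ≅ Z^6, C_2 ≅ Z^4.

The boundary map ∂_1: C_1 → C_0 maps an edge to its endpoints' difference, ∂[p,q] = q − p.
The 4×6 boundary matrix has rank 3 and Smith normal form diag(1,1,1).

∂_2: C_2 → C_1 sends each 2-simplex [p,q,r] to [q,r] − [p,r] + [p,q]. For instance
  ∂abd = bd − ad + ab,
  ∂abc = bc − ac + ab.
The 6×4 boundary matrix has rank 3 and Smith normal form diag(1,1,1).

Computing H_k = (kernel of ∂_k) / (image of ∂_{k+1}):

  H_0: rank C_0 − rank ∂_1 = 4 − 3 = 1, and the invariant factors of ∂_1 are all 1, so H_0 ≅ Z.

(K is a triangulation of the 2-sphere S^2.)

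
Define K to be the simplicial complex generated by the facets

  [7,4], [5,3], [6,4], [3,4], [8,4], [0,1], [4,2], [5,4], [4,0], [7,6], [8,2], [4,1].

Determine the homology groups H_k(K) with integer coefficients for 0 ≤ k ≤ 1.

H_0 ≅ Z,  H_1 ≅ Z^4.

We work with the vertex ordering 0 < 1 < 2 < 3 < 4 < 5 < 6 < 7 < 8. The simplices of K, each written with vertices in increasing order, are:

  0-simplices (9): [0], [1], [2], [3], [4], [5], [6], [7], [8]
  1-simplices (12): [0,1], [0,4], [1,4], [2,4], [2,8], [3,4], [3,5], [4,5], [4,6], [4,7], [4,8], [6,7]

giving chain groups C_0 ≅ Z^9, C_1 ≅ Z^12.

∂_1: C_1 → C_0 is given by ∂[p,q] = [q] − [p].
The 9×12 boundary matrix has rank 8 and Smith normal form diag(1,1,1,1,1,1,1,1).

Now H_k = ker ∂_k / im ∂_{k+1}, so:

  H_0: rank C_0 − rank ∂_1 = 9 − 8 = 1, and the invariant factors of ∂_1 are all 1, so H_0 ≅ Z.
  H_1: rank ker ∂_1 − rank ∂_2 = (12 − 8) − 0 = 4, and there is no ∂_2, so H_1 ≅ Z^4.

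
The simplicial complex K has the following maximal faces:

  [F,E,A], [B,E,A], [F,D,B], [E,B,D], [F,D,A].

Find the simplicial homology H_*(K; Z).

Order the vertices as A < B < D < E < F. Listing each simplex with vertices in this order, K has dimension 2 with simplices:

  0-simplices (5): A, B, D, E, F
  1-simplices (10): AB, AD, AE, AF, BD, BE, BF, DE, DF, EF
  2-simplices (5): ABE, ADF, AEF, BDE, BDF

so the chain groups are C_0 ≅ Z^5, C_1 ≅ Z^10, C_2 ≅ Z^5.

Boundary ∂_1: C_1 → C_0 sends each edge [p,q] (with p < q) to q − p.
The resulting 5×10 matrix has rank 4, and its Smith normal form has invariant factors (1,1,1,1).

Boundary ∂_2: C_2 → C_1 sends each 2-simplex [p,q,r] to [q,r] − [p,r] + [p,q]. For instance
  ∂BDE = DE − BE + BD,
  ∂AEF = EF − AF + AE.
As a 10×5 matrix over Z this has rank 5, with invariant factors (1,1,1,1,1).

From H_k ≅ ker(∂_k) / im(∂_{k+1}) we obtain:

  H_0: rank C_0 − rank ∂_1 = 5 − 4 = 1, and the invariant factors of ∂_1 are all 1, so H_0 = Z.
  H_1: rank ker ∂_1 − rank ∂_2 = (10 − 4) − 5 = 1, and the invariant factors of ∂_2 are all 1, so H_1 = Z.
  H_2: rank ker ∂_2 − rank ∂_3 = (5 − 5) − 0 = 0, and there is no ∂_3, so H_2 = 0.

As a check, the Euler characteristic is 5 − 10 + 5 = 0, which agrees with 1 − 1 + 0 = 0.
(K is a triangulation of the Möbius band.)

H_0 ≅ Z,  H_1 ≅ Z,  H_2 = 0.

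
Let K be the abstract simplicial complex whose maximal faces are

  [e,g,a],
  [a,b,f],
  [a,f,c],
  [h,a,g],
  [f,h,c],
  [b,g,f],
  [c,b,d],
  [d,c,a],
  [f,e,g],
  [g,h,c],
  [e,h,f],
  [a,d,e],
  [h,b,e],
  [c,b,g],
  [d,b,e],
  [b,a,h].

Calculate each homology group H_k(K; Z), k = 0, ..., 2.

H_0 = Z,  H_1 = Z^2,  H_2 = Z.

K has 8 vertices, 24 edges, 16 triangles.
rank ∂_0 = 0, rank ∂_1 = 7 ⇒ b_0 = 8 − 0 − 7 = 1; all invariant factors of ∂_1 are 1 so no torsion. So H_0 ≅ Z.
rank ∂_1 = 7, rank ∂_2 = 15 ⇒ b_1 = 24 − 7 − 15 = 2; all invariant factors of ∂_2 are 1 so no torsion. So H_1 ≅ Z^2.
rank ∂_2 = 15, rank ∂_3 = 0 ⇒ b_2 = 16 − 15 − 0 = 1. So H_2 ≅ Z.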